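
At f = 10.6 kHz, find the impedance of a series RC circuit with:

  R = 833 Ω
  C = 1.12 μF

Step 1 — Angular frequency: ω = 2π·f = 2π·1.06e+04 = 6.66e+04 rad/s.
Step 2 — Component impedances:
  R: Z = R = 833 Ω
  C: Z = 1/(jωC) = -j/(ω·C) = 0 - j13.41 Ω
Step 3 — Series combination: Z_total = R + C = 833 - j13.41 Ω = 833.1∠-0.9° Ω.

Z = 833 - j13.41 Ω = 833.1∠-0.9° Ω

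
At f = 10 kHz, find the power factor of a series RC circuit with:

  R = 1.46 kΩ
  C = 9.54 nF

Step 1 — Angular frequency: ω = 2π·f = 2π·1e+04 = 6.283e+04 rad/s.
Step 2 — Component impedances:
  R: Z = R = 1460 Ω
  C: Z = 1/(jωC) = -j/(ω·C) = 0 - j1668 Ω
Step 3 — Series combination: Z_total = R + C = 1460 - j1668 Ω = 2217∠-48.8° Ω.
Step 4 — Power factor: PF = cos(φ) = Re(Z)/|Z| = 1460/2216.9 = 0.6586.
Step 5 — Type: Im(Z) = -1668 ⇒ leading (phase φ = -48.8°).

PF = 0.6586 (leading, φ = -48.8°)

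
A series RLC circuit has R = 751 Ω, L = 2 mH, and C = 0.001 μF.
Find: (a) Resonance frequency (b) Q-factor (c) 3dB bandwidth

Step 1 — Resonance: ω₀ = 1/√(LC) = 1/√(0.002·1e-09) = 7.071e+05 rad/s.
Step 2 — f₀ = ω₀/(2π) = 1.125e+05 Hz.
Step 3 — Series Q: Q = ω₀L/R = 7.071e+05·0.002/751 = 1.883.
Step 4 — Bandwidth: Δω = ω₀/Q = 3.755e+05 rad/s; BW = Δω/(2π) = 5.976e+04 Hz.

(a) f₀ = 1.125e+05 Hz  (b) Q = 1.883  (c) BW = 5.976e+04 Hz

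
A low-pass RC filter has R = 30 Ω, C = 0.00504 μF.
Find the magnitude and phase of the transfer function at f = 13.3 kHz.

Step 1 — Angular frequency: ω = 2π·1.33e+04 = 8.357e+04 rad/s.
Step 2 — Transfer function: H(jω) = 1/(1 + jωRC).
Step 3 — Denominator: 1 + jωRC = 1 + j·8.357e+04·30·5.04e-09 = 1 + j0.01264.
Step 4 — H = 0.9998 - j0.01263.
Step 5 — Magnitude: |H| = 0.9999 (-0.0 dB); phase: φ = -0.7°.

|H| = 0.9999 (-0.0 dB), φ = -0.7°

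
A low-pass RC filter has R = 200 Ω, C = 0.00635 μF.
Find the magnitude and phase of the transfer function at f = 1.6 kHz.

Step 1 — Angular frequency: ω = 2π·1600 = 1.005e+04 rad/s.
Step 2 — Transfer function: H(jω) = 1/(1 + jωRC).
Step 3 — Denominator: 1 + jωRC = 1 + j·1.005e+04·200·6.35e-09 = 1 + j0.01277.
Step 4 — H = 0.9998 - j0.01277.
Step 5 — Magnitude: |H| = 0.9999 (-0.0 dB); phase: φ = -0.7°.

|H| = 0.9999 (-0.0 dB), φ = -0.7°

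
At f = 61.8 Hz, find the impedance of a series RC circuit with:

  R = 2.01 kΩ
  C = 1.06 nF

Step 1 — Angular frequency: ω = 2π·f = 2π·61.8 = 388.3 rad/s.
Step 2 — Component impedances:
  R: Z = R = 2010 Ω
  C: Z = 1/(jωC) = -j/(ω·C) = 0 - j2.43e+06 Ω
Step 3 — Series combination: Z_total = R + C = 2010 - j2.43e+06 Ω = 2.43e+06∠-90.0° Ω.

Z = 2010 - j2.43e+06 Ω = 2.43e+06∠-90.0° Ω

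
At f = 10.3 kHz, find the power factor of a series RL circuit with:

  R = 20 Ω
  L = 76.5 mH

Step 1 — Angular frequency: ω = 2π·f = 2π·1.03e+04 = 6.472e+04 rad/s.
Step 2 — Component impedances:
  R: Z = R = 20 Ω
  L: Z = jωL = j·6.472e+04·0.0765 = 0 + j4951 Ω
Step 3 — Series combination: Z_total = R + L = 20 + j4951 Ω = 4951∠89.8° Ω.
Step 4 — Power factor: PF = cos(φ) = Re(Z)/|Z| = 20/4951 = 0.00404.
Step 5 — Type: Im(Z) = 4951 ⇒ lagging (phase φ = 89.8°).

PF = 0.00404 (lagging, φ = 89.8°)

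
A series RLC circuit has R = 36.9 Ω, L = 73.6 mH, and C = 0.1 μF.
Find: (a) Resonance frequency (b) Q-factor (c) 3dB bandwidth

Step 1 — Resonance condition Im(Z)=0 gives ω₀ = 1/√(LC).
Step 2 — ω₀ = 1/√(0.0736·1e-07) = 1.166e+04 rad/s.
Step 3 — f₀ = ω₀/(2π) = 1855 Hz.
Step 4 — Series Q: Q = ω₀L/R = 1.166e+04·0.0736/36.9 = 23.25.
Step 5 — 3dB bandwidth: Δω = ω₀/Q = 501.4 rad/s; BW = Δω/(2π) = 79.79 Hz.

(a) f₀ = 1855 Hz  (b) Q = 23.25  (c) BW = 79.79 Hz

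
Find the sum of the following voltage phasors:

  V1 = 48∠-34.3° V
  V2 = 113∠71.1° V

Step 1 — Convert each phasor to rectangular form:
  V1 = 48·(cos(-34.3°) + j·sin(-34.3°)) = 39.65 - j27.05 V
  V2 = 113·(cos(71.1°) + j·sin(71.1°)) = 36.6 + j106.9 V
Step 2 — Sum components: V_total = 76.26 + j79.86 V.
Step 3 — Convert to polar: |V_total| = 110.4 V, ∠V_total = 46.3°.

V_total = 110.4∠46.3° V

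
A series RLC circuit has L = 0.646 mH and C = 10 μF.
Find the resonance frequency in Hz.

Step 1 — Resonance condition Im(Z)=0 gives ω₀ = 1/√(LC).
Step 2 — ω₀ = 1/√(0.000646·1e-05) = 1.244e+04 rad/s.
Step 3 — f₀ = ω₀/(2π) = 1980 Hz.

f₀ = 1980 Hz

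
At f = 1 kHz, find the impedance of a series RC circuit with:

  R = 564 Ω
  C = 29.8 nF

Step 1 — Angular frequency: ω = 2π·f = 2π·1000 = 6283 rad/s.
Step 2 — Component impedances:
  R: Z = R = 564 Ω
  C: Z = 1/(jωC) = -j/(ω·C) = 0 - j5341 Ω
Step 3 — Series combination: Z_total = R + C = 564 - j5341 Ω = 5370∠-84.0° Ω.

Z = 564 - j5341 Ω = 5370∠-84.0° Ω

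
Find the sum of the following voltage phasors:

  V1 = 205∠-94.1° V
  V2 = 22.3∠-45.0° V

Step 1 — Convert each phasor to rectangular form:
  V1 = 205·(cos(-94.1°) + j·sin(-94.1°)) = -14.66 - j204.5 V
  V2 = 22.3·(cos(-45.0°) + j·sin(-45.0°)) = 15.77 - j15.77 V
Step 2 — Sum components: V_total = 1.112 - j220.2 V.
Step 3 — Convert to polar: |V_total| = 220.2 V, ∠V_total = -89.7°.

V_total = 220.2∠-89.7° V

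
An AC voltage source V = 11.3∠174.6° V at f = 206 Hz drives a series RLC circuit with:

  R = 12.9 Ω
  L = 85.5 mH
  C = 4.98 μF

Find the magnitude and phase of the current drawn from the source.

Step 1 — Angular frequency: ω = 2π·f = 2π·206 = 1294 rad/s.
Step 2 — Component impedances:
  R: Z = R = 12.9 Ω
  L: Z = jωL = j·1294·0.0855 = 0 + j110.7 Ω
  C: Z = 1/(jωC) = -j/(ω·C) = 0 - j155.1 Ω
Step 3 — Series combination: Z_total = R + L + C = 12.9 - j44.47 Ω = 46.31∠-73.8° Ω.
Step 4 — Source phasor: V = 11.3∠174.6° V = -11.25 + j1.063 V.
Step 5 — Ohm's law: I = V / Z_total = (-11.25 + j1.063) / (12.9 - j44.47) = -0.08973 - j0.2269 A.
Step 6 — Convert to polar: |I| = 0.244 A, ∠I = -111.6°.

I = 0.244∠-111.6° A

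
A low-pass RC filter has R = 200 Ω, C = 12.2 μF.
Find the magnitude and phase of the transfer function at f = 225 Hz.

Step 1 — Angular frequency: ω = 2π·225 = 1414 rad/s.
Step 2 — Transfer function: H(jω) = 1/(1 + jωRC).
Step 3 — Denominator: 1 + jωRC = 1 + j·1414·200·1.22e-05 = 1 + j3.449.
Step 4 — H = 0.07753 - j0.2674.
Step 5 — Magnitude: |H| = 0.2784 (-11.1 dB); phase: φ = -73.8°.

|H| = 0.2784 (-11.1 dB), φ = -73.8°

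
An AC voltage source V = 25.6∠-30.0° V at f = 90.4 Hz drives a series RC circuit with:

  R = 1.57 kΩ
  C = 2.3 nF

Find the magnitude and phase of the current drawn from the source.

Step 1 — Angular frequency: ω = 2π·f = 2π·90.4 = 568 rad/s.
Step 2 — Component impedances:
  R: Z = R = 1570 Ω
  C: Z = 1/(jωC) = -j/(ω·C) = 0 - j7.655e+05 Ω
Step 3 — Series combination: Z_total = R + C = 1570 - j7.655e+05 Ω = 7.655e+05∠-89.9° Ω.
Step 4 — Source phasor: V = 25.6∠-30.0° V = 22.17 - j12.8 V.
Step 5 — Ohm's law: I = V / Z_total = (22.17 - j12.8) / (1570 - j7.655e+05) = 1.678e-05 + j2.893e-05 A.
Step 6 — Convert to polar: |I| = 3.344e-05 A, ∠I = 59.9°.

I = 3.344e-05∠59.9° A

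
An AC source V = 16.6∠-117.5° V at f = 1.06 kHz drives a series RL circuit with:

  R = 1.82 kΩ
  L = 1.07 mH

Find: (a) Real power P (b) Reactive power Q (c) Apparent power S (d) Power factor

Step 1 — Angular frequency: ω = 2π·f = 2π·1060 = 6660 rad/s.
Step 2 — Component impedances:
  R: Z = R = 1820 Ω
  L: Z = jωL = j·6660·0.00107 = 0 + j7.126 Ω
Step 3 — Series combination: Z_total = R + L = 1820 + j7.126 Ω = 1820∠0.2° Ω.
Step 4 — Source phasor: V = 16.6∠-117.5° V = -7.665 - j14.72 V.
Step 5 — Current: I = V / Z = -0.004243 - j0.008074 A = 0.009121∠-117.7° A.
Step 6 — Complex power: S = V·I* = 0.1514 + j0.0005928 VA.
Step 7 — Real power: P = Re(S) = 0.1514 W.
Step 8 — Reactive power: Q = Im(S) = 0.0005928 VAR.
Step 9 — Apparent power: |S| = 0.1514 VA.
Step 10 — Power factor: PF = P/|S| = 1 (lagging).

(a) P = 0.1514 W  (b) Q = 0.0005928 VAR  (c) S = 0.1514 VA  (d) PF = 1 (lagging)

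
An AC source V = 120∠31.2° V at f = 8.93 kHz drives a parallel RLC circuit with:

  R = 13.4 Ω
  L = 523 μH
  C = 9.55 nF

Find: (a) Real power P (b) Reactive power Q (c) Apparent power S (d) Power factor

Step 1 — Angular frequency: ω = 2π·f = 2π·8930 = 5.611e+04 rad/s.
Step 2 — Component impedances:
  R: Z = R = 13.4 Ω
  L: Z = jωL = j·5.611e+04·0.000523 = 0 + j29.34 Ω
  C: Z = 1/(jωC) = -j/(ω·C) = 0 - j1866 Ω
Step 3 — Parallel combination: 1/Z_total = 1/R + 1/L + 1/C; Z_total = 11.15 + j5.011 Ω = 12.22∠24.2° Ω.
Step 4 — Source phasor: V = 120∠31.2° V = 102.6 + j62.16 V.
Step 5 — Current: I = V / Z = 9.745 + j1.196 A = 9.818∠7.0° A.
Step 6 — Complex power: S = V·I* = 1075 + j483 VA.
Step 7 — Real power: P = Re(S) = 1075 W.
Step 8 — Reactive power: Q = Im(S) = 483 VAR.
Step 9 — Apparent power: |S| = 1178 VA.
Step 10 — Power factor: PF = P/|S| = 0.9121 (lagging).

(a) P = 1075 W  (b) Q = 483 VAR  (c) S = 1178 VA  (d) PF = 0.9121 (lagging)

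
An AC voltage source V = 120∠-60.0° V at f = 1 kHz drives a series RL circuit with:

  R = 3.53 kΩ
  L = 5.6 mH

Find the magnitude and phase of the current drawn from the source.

Step 1 — Angular frequency: ω = 2π·f = 2π·1000 = 6283 rad/s.
Step 2 — Component impedances:
  R: Z = R = 3530 Ω
  L: Z = jωL = j·6283·0.0056 = 0 + j35.19 Ω
Step 3 — Series combination: Z_total = R + L = 3530 + j35.19 Ω = 3530∠0.6° Ω.
Step 4 — Source phasor: V = 120∠-60.0° V = 60 - j103.9 V.
Step 5 — Ohm's law: I = V / Z_total = (60 - j103.9) / (3530 + j35.19) = 0.0167 - j0.02961 A.
Step 6 — Convert to polar: |I| = 0.03399 A, ∠I = -60.6°.

I = 0.03399∠-60.6° A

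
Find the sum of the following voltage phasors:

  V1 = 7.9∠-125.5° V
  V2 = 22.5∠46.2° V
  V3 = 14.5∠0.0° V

Step 1 — Convert each phasor to rectangular form:
  V1 = 7.9·(cos(-125.5°) + j·sin(-125.5°)) = -4.588 - j6.432 V
  V2 = 22.5·(cos(46.2°) + j·sin(46.2°)) = 15.57 + j16.24 V
  V3 = 14.5·(cos(0.0°) + j·sin(0.0°)) = 14.5 V
Step 2 — Sum components: V_total = 25.49 + j9.808 V.
Step 3 — Convert to polar: |V_total| = 27.31 V, ∠V_total = 21.0°.

V_total = 27.31∠21.0° V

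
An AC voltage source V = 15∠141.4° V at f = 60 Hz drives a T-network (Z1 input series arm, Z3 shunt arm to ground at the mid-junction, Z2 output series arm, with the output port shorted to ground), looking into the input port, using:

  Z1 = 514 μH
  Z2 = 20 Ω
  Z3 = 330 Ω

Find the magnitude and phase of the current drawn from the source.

Step 1 — Angular frequency: ω = 2π·f = 2π·60 = 377 rad/s.
Step 2 — Component impedances:
  Z1: Z = jωL = j·377·0.000514 = 0 + j0.1938 Ω
  Z2: Z = R = 20 Ω
  Z3: Z = R = 330 Ω
Step 3 — With the output port shorted to ground, the output series arm Z2 runs from the junction to ground; the shunt arm Z3 also runs from the junction to ground. They appear in parallel: Z3 || Z2 = 18.86 Ω.
Step 4 — Series with input arm Z1: Z_in = Z1 + (Z3 || Z2) = 18.86 + j0.1938 Ω = 18.86∠0.6° Ω.
Step 5 — Source phasor: V = 15∠141.4° V = -11.72 + j9.358 V.
Step 6 — Ohm's law: I = V / Z_total = (-11.72 + j9.358) / (18.86 + j0.1938) = -0.6165 + j0.5026 A.
Step 7 — Convert to polar: |I| = 0.7954 A, ∠I = 140.8°.

I = 0.7954∠140.8° A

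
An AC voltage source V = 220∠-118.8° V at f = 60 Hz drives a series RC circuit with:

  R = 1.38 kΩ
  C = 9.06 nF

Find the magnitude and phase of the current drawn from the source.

Step 1 — Angular frequency: ω = 2π·f = 2π·60 = 377 rad/s.
Step 2 — Component impedances:
  R: Z = R = 1380 Ω
  C: Z = 1/(jωC) = -j/(ω·C) = 0 - j2.928e+05 Ω
Step 3 — Series combination: Z_total = R + C = 1380 - j2.928e+05 Ω = 2.928e+05∠-89.7° Ω.
Step 4 — Source phasor: V = 220∠-118.8° V = -106 - j192.8 V.
Step 5 — Ohm's law: I = V / Z_total = (-106 - j192.8) / (1380 - j2.928e+05) = 0.0006568 - j0.0003651 A.
Step 6 — Convert to polar: |I| = 0.0007514 A, ∠I = -29.1°.

I = 0.0007514∠-29.1° A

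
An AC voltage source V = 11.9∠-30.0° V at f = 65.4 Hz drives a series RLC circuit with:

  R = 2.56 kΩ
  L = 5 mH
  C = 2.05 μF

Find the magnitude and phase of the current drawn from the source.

Step 1 — Angular frequency: ω = 2π·f = 2π·65.4 = 410.9 rad/s.
Step 2 — Component impedances:
  R: Z = R = 2560 Ω
  L: Z = jωL = j·410.9·0.005 = 0 + j2.055 Ω
  C: Z = 1/(jωC) = -j/(ω·C) = 0 - j1187 Ω
Step 3 — Series combination: Z_total = R + L + C = 2560 - j1185 Ω = 2821∠-24.8° Ω.
Step 4 — Source phasor: V = 11.9∠-30.0° V = 10.31 - j5.95 V.
Step 5 — Ohm's law: I = V / Z_total = (10.31 - j5.95) / (2560 - j1185) = 0.004201 - j0.0003794 A.
Step 6 — Convert to polar: |I| = 0.004218 A, ∠I = -5.2°.

I = 0.004218∠-5.2° A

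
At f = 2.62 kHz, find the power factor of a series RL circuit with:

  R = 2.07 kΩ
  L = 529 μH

Step 1 — Angular frequency: ω = 2π·f = 2π·2620 = 1.646e+04 rad/s.
Step 2 — Component impedances:
  R: Z = R = 2070 Ω
  L: Z = jωL = j·1.646e+04·0.000529 = 0 + j8.708 Ω
Step 3 — Series combination: Z_total = R + L = 2070 + j8.708 Ω = 2070∠0.2° Ω.
Step 4 — Power factor: PF = cos(φ) = Re(Z)/|Z| = 2070/2070 = 1.
Step 5 — Type: Im(Z) = 8.708 ⇒ lagging (phase φ = 0.2°).

PF = 1 (lagging, φ = 0.2°)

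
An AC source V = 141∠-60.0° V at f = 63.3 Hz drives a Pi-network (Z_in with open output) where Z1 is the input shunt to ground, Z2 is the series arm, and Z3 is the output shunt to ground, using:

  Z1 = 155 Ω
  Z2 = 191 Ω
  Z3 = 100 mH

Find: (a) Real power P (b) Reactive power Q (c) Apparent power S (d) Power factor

Step 1 — Angular frequency: ω = 2π·f = 2π·63.3 = 397.7 rad/s.
Step 2 — Component impedances:
  Z1: Z = R = 155 Ω
  Z2: Z = R = 191 Ω
  Z3: Z = jωL = j·397.7·0.1 = 0 + j39.77 Ω
Step 3 — With open output, the series arm Z2 and the output shunt Z3 appear in series to ground: Z2 + Z3 = 191 + j39.77 Ω.
Step 4 — Parallel with input shunt Z1: Z_in = Z1 || (Z2 + Z3) = 86.47 + j7.878 Ω = 86.83∠5.2° Ω.
Step 5 — Source phasor: V = 141∠-60.0° V = 70.5 - j122.1 V.
Step 6 — Current: I = V / Z = 0.681 - j1.474 A = 1.624∠-65.2° A.
Step 7 — Complex power: S = V·I* = 228 + j20.77 VA.
Step 8 — Real power: P = Re(S) = 228 W.
Step 9 — Reactive power: Q = Im(S) = 20.77 VAR.
Step 10 — Apparent power: |S| = 229 VA.
Step 11 — Power factor: PF = P/|S| = 0.9959 (lagging).

(a) P = 228 W  (b) Q = 20.77 VAR  (c) S = 229 VA  (d) PF = 0.9959 (lagging)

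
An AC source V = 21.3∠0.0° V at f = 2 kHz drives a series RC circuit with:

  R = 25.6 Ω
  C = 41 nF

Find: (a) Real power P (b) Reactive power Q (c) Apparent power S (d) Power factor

Step 1 — Angular frequency: ω = 2π·f = 2π·2000 = 1.257e+04 rad/s.
Step 2 — Component impedances:
  R: Z = R = 25.6 Ω
  C: Z = 1/(jωC) = -j/(ω·C) = 0 - j1941 Ω
Step 3 — Series combination: Z_total = R + C = 25.6 - j1941 Ω = 1941∠-89.2° Ω.
Step 4 — Source phasor: V = 21.3∠0.0° V = 21.3 V.
Step 5 — Current: I = V / Z = 0.0001447 + j0.01097 A = 0.01097∠89.2° A.
Step 6 — Complex power: S = V·I* = 0.003083 - j0.2337 VA.
Step 7 — Real power: P = Re(S) = 0.003083 W.
Step 8 — Reactive power: Q = Im(S) = -0.2337 VAR.
Step 9 — Apparent power: |S| = 0.2337 VA.
Step 10 — Power factor: PF = P/|S| = 0.01319 (leading).

(a) P = 0.003083 W  (b) Q = -0.2337 VAR  (c) S = 0.2337 VA  (d) PF = 0.01319 (leading)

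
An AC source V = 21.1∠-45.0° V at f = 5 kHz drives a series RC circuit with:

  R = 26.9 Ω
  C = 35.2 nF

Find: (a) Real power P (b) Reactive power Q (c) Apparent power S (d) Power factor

Step 1 — Angular frequency: ω = 2π·f = 2π·5000 = 3.142e+04 rad/s.
Step 2 — Component impedances:
  R: Z = R = 26.9 Ω
  C: Z = 1/(jωC) = -j/(ω·C) = 0 - j904.3 Ω
Step 3 — Series combination: Z_total = R + C = 26.9 - j904.3 Ω = 904.7∠-88.3° Ω.
Step 4 — Source phasor: V = 21.1∠-45.0° V = 14.92 - j14.92 V.
Step 5 — Current: I = V / Z = 0.01697 + j0.01599 A = 0.02332∠43.3° A.
Step 6 — Complex power: S = V·I* = 0.01463 - j0.4919 VA.
Step 7 — Real power: P = Re(S) = 0.01463 W.
Step 8 — Reactive power: Q = Im(S) = -0.4919 VAR.
Step 9 — Apparent power: |S| = 0.4921 VA.
Step 10 — Power factor: PF = P/|S| = 0.02973 (leading).

(a) P = 0.01463 W  (b) Q = -0.4919 VAR  (c) S = 0.4921 VA  (d) PF = 0.02973 (leading)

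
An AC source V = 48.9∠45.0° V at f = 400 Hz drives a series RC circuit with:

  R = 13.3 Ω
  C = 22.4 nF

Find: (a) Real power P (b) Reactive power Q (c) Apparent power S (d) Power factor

Step 1 — Angular frequency: ω = 2π·f = 2π·400 = 2513 rad/s.
Step 2 — Component impedances:
  R: Z = R = 13.3 Ω
  C: Z = 1/(jωC) = -j/(ω·C) = 0 - j1.776e+04 Ω
Step 3 — Series combination: Z_total = R + C = 13.3 - j1.776e+04 Ω = 1.776e+04∠-90.0° Ω.
Step 4 — Source phasor: V = 48.9∠45.0° V = 34.58 + j34.58 V.
Step 5 — Current: I = V / Z = -0.001945 + j0.001948 A = 0.002753∠135.0° A.
Step 6 — Complex power: S = V·I* = 0.0001008 - j0.1346 VA.
Step 7 — Real power: P = Re(S) = 0.0001008 W.
Step 8 — Reactive power: Q = Im(S) = -0.1346 VAR.
Step 9 — Apparent power: |S| = 0.1346 VA.
Step 10 — Power factor: PF = P/|S| = 0.0007488 (leading).

(a) P = 0.0001008 W  (b) Q = -0.1346 VAR  (c) S = 0.1346 VA  (d) PF = 0.0007488 (leading)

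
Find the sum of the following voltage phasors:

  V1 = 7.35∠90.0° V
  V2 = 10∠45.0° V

Step 1 — Convert each phasor to rectangular form:
  V1 = 7.35·(cos(90.0°) + j·sin(90.0°)) = 0 + j7.35 V
  V2 = 10·(cos(45.0°) + j·sin(45.0°)) = 7.071 + j7.071 V
Step 2 — Sum components: V_total = 7.071 + j14.42 V.
Step 3 — Convert to polar: |V_total| = 16.06 V, ∠V_total = 63.9°.

V_total = 16.06∠63.9° V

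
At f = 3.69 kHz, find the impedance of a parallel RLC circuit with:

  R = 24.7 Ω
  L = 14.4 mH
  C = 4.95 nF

Step 1 — Angular frequency: ω = 2π·f = 2π·3690 = 2.318e+04 rad/s.
Step 2 — Component impedances:
  R: Z = R = 24.7 Ω
  L: Z = jωL = j·2.318e+04·0.0144 = 0 + j333.9 Ω
  C: Z = 1/(jωC) = -j/(ω·C) = 0 - j8713 Ω
Step 3 — Parallel combination: 1/Z_total = 1/R + 1/L + 1/C; Z_total = 24.58 + j1.748 Ω = 24.64∠4.1° Ω.

Z = 24.58 + j1.748 Ω = 24.64∠4.1° Ω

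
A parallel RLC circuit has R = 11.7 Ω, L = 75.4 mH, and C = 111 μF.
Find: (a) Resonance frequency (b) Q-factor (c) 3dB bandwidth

Step 1 — Resonance: ω₀ = 1/√(LC) = 1/√(0.0754·0.000111) = 345.7 rad/s.
Step 2 — f₀ = ω₀/(2π) = 55.01 Hz.
Step 3 — Parallel Q: Q = R/(ω₀L) = 11.7/(345.7·0.0754) = 0.4489.
Step 4 — Bandwidth: Δω = ω₀/Q = 770 rad/s; BW = Δω/(2π) = 122.5 Hz.

(a) f₀ = 55.01 Hz  (b) Q = 0.4489  (c) BW = 122.5 Hz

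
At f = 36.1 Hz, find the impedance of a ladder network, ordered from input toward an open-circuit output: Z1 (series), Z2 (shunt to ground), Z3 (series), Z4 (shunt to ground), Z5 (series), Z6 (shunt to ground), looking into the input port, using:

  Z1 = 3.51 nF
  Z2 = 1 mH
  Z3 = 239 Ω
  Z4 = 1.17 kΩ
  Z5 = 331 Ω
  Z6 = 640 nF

Step 1 — Angular frequency: ω = 2π·f = 2π·36.1 = 226.8 rad/s.
Step 2 — Component impedances:
  Z1: Z = 1/(jωC) = -j/(ω·C) = 0 - j1.256e+06 Ω
  Z2: Z = jωL = j·226.8·0.001 = 0 + j0.2268 Ω
  Z3: Z = R = 239 Ω
  Z4: Z = R = 1170 Ω
  Z5: Z = R = 331 Ω
  Z6: Z = 1/(jωC) = -j/(ω·C) = 0 - j6889 Ω
Step 3 — Ladder network (open output): work backward from the far end, alternating series and parallel combinations. Z_in = 0 - j1.256e+06 Ω = 1.256e+06∠-90.0° Ω.

Z = 0 - j1.256e+06 Ω = 1.256e+06∠-90.0° Ω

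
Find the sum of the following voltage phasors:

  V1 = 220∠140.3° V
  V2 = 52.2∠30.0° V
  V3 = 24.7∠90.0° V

Step 1 — Convert each phasor to rectangular form:
  V1 = 220·(cos(140.3°) + j·sin(140.3°)) = -169.3 + j140.5 V
  V2 = 52.2·(cos(30.0°) + j·sin(30.0°)) = 45.21 + j26.1 V
  V3 = 24.7·(cos(90.0°) + j·sin(90.0°)) = 0 + j24.7 V
Step 2 — Sum components: V_total = -124.1 + j191.3 V.
Step 3 — Convert to polar: |V_total| = 228 V, ∠V_total = 123.0°.

V_total = 228∠123.0° V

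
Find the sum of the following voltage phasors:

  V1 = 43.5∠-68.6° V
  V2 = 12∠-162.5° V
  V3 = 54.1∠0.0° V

Step 1 — Convert each phasor to rectangular form:
  V1 = 43.5·(cos(-68.6°) + j·sin(-68.6°)) = 15.87 - j40.5 V
  V2 = 12·(cos(-162.5°) + j·sin(-162.5°)) = -11.44 - j3.608 V
  V3 = 54.1·(cos(0.0°) + j·sin(0.0°)) = 54.1 V
Step 2 — Sum components: V_total = 58.53 - j44.11 V.
Step 3 — Convert to polar: |V_total| = 73.29 V, ∠V_total = -37.0°.

V_total = 73.29∠-37.0° V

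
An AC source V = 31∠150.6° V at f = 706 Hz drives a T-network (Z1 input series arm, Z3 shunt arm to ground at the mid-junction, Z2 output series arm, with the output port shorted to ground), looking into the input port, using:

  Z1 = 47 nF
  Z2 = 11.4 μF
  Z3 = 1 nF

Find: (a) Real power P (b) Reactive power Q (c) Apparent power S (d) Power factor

Step 1 — Angular frequency: ω = 2π·f = 2π·706 = 4436 rad/s.
Step 2 — Component impedances:
  Z1: Z = 1/(jωC) = -j/(ω·C) = 0 - j4796 Ω
  Z2: Z = 1/(jωC) = -j/(ω·C) = 0 - j19.77 Ω
  Z3: Z = 1/(jωC) = -j/(ω·C) = 0 - j2.254e+05 Ω
Step 3 — With the output port shorted to ground, the output series arm Z2 runs from the junction to ground; the shunt arm Z3 also runs from the junction to ground. They appear in parallel: Z3 || Z2 = 0 - j19.77 Ω.
Step 4 — Series with input arm Z1: Z_in = Z1 + (Z3 || Z2) = 0 - j4816 Ω = 4816∠-90.0° Ω.
Step 5 — Source phasor: V = 31∠150.6° V = -27.01 + j15.22 V.
Step 6 — Current: I = V / Z = -0.00316 - j0.005608 A = 0.006437∠-119.4° A.
Step 7 — Complex power: S = V·I* = 0 - j0.1995 VA.
Step 8 — Real power: P = Re(S) = 0 W.
Step 9 — Reactive power: Q = Im(S) = -0.1995 VAR.
Step 10 — Apparent power: |S| = 0.1995 VA.
Step 11 — Power factor: PF = P/|S| = 0 (leading).

(a) P = 0 W  (b) Q = -0.1995 VAR  (c) S = 0.1995 VA  (d) PF = 0 (leading)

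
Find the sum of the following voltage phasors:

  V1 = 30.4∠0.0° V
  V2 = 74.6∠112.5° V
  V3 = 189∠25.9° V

Step 1 — Convert each phasor to rectangular form:
  V1 = 30.4·(cos(0.0°) + j·sin(0.0°)) = 30.4 V
  V2 = 74.6·(cos(112.5°) + j·sin(112.5°)) = -28.55 + j68.92 V
  V3 = 189·(cos(25.9°) + j·sin(25.9°)) = 170 + j82.56 V
Step 2 — Sum components: V_total = 171.9 + j151.5 V.
Step 3 — Convert to polar: |V_total| = 229.1 V, ∠V_total = 41.4°.

V_total = 229.1∠41.4° V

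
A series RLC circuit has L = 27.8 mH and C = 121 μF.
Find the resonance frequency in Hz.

Step 1 — Resonance condition Im(Z)=0 gives ω₀ = 1/√(LC).
Step 2 — ω₀ = 1/√(0.0278·0.000121) = 545.2 rad/s.
Step 3 — f₀ = ω₀/(2π) = 86.78 Hz.

f₀ = 86.78 Hz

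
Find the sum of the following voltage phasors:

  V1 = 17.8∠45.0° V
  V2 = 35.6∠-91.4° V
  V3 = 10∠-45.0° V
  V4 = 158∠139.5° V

Step 1 — Convert each phasor to rectangular form:
  V1 = 17.8·(cos(45.0°) + j·sin(45.0°)) = 12.59 + j12.59 V
  V2 = 35.6·(cos(-91.4°) + j·sin(-91.4°)) = -0.8698 - j35.59 V
  V3 = 10·(cos(-45.0°) + j·sin(-45.0°)) = 7.071 - j7.071 V
  V4 = 158·(cos(139.5°) + j·sin(139.5°)) = -120.1 + j102.6 V
Step 2 — Sum components: V_total = -101.4 + j72.54 V.
Step 3 — Convert to polar: |V_total| = 124.6 V, ∠V_total = 144.4°.

V_total = 124.6∠144.4° V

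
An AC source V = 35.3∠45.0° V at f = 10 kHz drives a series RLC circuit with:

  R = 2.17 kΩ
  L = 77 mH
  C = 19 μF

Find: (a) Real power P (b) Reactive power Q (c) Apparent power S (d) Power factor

Step 1 — Angular frequency: ω = 2π·f = 2π·1e+04 = 6.283e+04 rad/s.
Step 2 — Component impedances:
  R: Z = R = 2170 Ω
  L: Z = jωL = j·6.283e+04·0.077 = 0 + j4838 Ω
  C: Z = 1/(jωC) = -j/(ω·C) = 0 - j0.8377 Ω
Step 3 — Series combination: Z_total = R + L + C = 2170 + j4837 Ω = 5302∠65.8° Ω.
Step 4 — Source phasor: V = 35.3∠45.0° V = 24.96 + j24.96 V.
Step 5 — Current: I = V / Z = 0.006223 - j0.002369 A = 0.006658∠-20.8° A.
Step 6 — Complex power: S = V·I* = 0.0962 + j0.2144 VA.
Step 7 — Real power: P = Re(S) = 0.0962 W.
Step 8 — Reactive power: Q = Im(S) = 0.2144 VAR.
Step 9 — Apparent power: |S| = 0.235 VA.
Step 10 — Power factor: PF = P/|S| = 0.4093 (lagging).

(a) P = 0.0962 W  (b) Q = 0.2144 VAR  (c) S = 0.235 VA  (d) PF = 0.4093 (lagging)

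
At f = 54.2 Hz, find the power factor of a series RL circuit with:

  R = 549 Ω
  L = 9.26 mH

Step 1 — Angular frequency: ω = 2π·f = 2π·54.2 = 340.5 rad/s.
Step 2 — Component impedances:
  R: Z = R = 549 Ω
  L: Z = jωL = j·340.5·0.00926 = 0 + j3.153 Ω
Step 3 — Series combination: Z_total = R + L = 549 + j3.153 Ω = 549∠0.3° Ω.
Step 4 — Power factor: PF = cos(φ) = Re(Z)/|Z| = 549/549 = 1.
Step 5 — Type: Im(Z) = 3.153 ⇒ lagging (phase φ = 0.3°).

PF = 1 (lagging, φ = 0.3°)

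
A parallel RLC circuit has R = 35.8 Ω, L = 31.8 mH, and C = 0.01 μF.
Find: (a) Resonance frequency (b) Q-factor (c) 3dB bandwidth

Step 1 — Resonance: ω₀ = 1/√(LC) = 1/√(0.0318·1e-08) = 5.608e+04 rad/s.
Step 2 — f₀ = ω₀/(2π) = 8925 Hz.
Step 3 — Parallel Q: Q = R/(ω₀L) = 35.8/(5.608e+04·0.0318) = 0.02008.
Step 4 — Bandwidth: Δω = ω₀/Q = 2.793e+06 rad/s; BW = Δω/(2π) = 4.446e+05 Hz.

(a) f₀ = 8925 Hz  (b) Q = 0.02008  (c) BW = 4.446e+05 Hz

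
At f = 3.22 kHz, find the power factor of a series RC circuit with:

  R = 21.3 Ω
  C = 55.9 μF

Step 1 — Angular frequency: ω = 2π·f = 2π·3220 = 2.023e+04 rad/s.
Step 2 — Component impedances:
  R: Z = R = 21.3 Ω
  C: Z = 1/(jωC) = -j/(ω·C) = 0 - j0.8842 Ω
Step 3 — Series combination: Z_total = R + C = 21.3 - j0.8842 Ω = 21.32∠-2.4° Ω.
Step 4 — Power factor: PF = cos(φ) = Re(Z)/|Z| = 21.3/21.32 = 0.9991.
Step 5 — Type: Im(Z) = -0.8842 ⇒ leading (phase φ = -2.4°).

PF = 0.9991 (leading, φ = -2.4°)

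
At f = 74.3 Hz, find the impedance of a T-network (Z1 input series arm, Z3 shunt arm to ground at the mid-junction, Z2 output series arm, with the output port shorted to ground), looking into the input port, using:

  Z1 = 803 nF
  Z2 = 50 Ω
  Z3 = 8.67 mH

Step 1 — Angular frequency: ω = 2π·f = 2π·74.3 = 466.8 rad/s.
Step 2 — Component impedances:
  Z1: Z = 1/(jωC) = -j/(ω·C) = 0 - j2668 Ω
  Z2: Z = R = 50 Ω
  Z3: Z = jωL = j·466.8·0.00867 = 0 + j4.048 Ω
Step 3 — With the output port shorted to ground, the output series arm Z2 runs from the junction to ground; the shunt arm Z3 also runs from the junction to ground. They appear in parallel: Z3 || Z2 = 0.3255 + j4.021 Ω.
Step 4 — Series with input arm Z1: Z_in = Z1 + (Z3 || Z2) = 0.3255 - j2664 Ω = 2664∠-90.0° Ω.

Z = 0.3255 - j2664 Ω = 2664∠-90.0° Ω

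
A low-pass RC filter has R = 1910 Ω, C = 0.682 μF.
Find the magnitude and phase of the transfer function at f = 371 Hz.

Step 1 — Angular frequency: ω = 2π·371 = 2331 rad/s.
Step 2 — Transfer function: H(jω) = 1/(1 + jωRC).
Step 3 — Denominator: 1 + jωRC = 1 + j·2331·1910·6.82e-07 = 1 + j3.036.
Step 4 — H = 0.09784 - j0.2971.
Step 5 — Magnitude: |H| = 0.3128 (-10.1 dB); phase: φ = -71.8°.

|H| = 0.3128 (-10.1 dB), φ = -71.8°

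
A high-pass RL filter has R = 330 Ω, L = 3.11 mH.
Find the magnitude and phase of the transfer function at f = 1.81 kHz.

Step 1 — Angular frequency: ω = 2π·1810 = 1.137e+04 rad/s.
Step 2 — Transfer function: H(jω) = jωL/(R + jωL).
Step 3 — Numerator jωL = j·35.37; denominator R + jωL = 330 + j35.37.
Step 4 — H = 0.01136 + j0.106.
Step 5 — Magnitude: |H| = 0.1066 (-19.4 dB); phase: φ = 83.9°.

|H| = 0.1066 (-19.4 dB), φ = 83.9°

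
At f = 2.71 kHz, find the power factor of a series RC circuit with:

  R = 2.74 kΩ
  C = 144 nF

Step 1 — Angular frequency: ω = 2π·f = 2π·2710 = 1.703e+04 rad/s.
Step 2 — Component impedances:
  R: Z = R = 2740 Ω
  C: Z = 1/(jωC) = -j/(ω·C) = 0 - j407.8 Ω
Step 3 — Series combination: Z_total = R + C = 2740 - j407.8 Ω = 2770∠-8.5° Ω.
Step 4 — Power factor: PF = cos(φ) = Re(Z)/|Z| = 2740/2770.2 = 0.9891.
Step 5 — Type: Im(Z) = -407.8 ⇒ leading (phase φ = -8.5°).

PF = 0.9891 (leading, φ = -8.5°)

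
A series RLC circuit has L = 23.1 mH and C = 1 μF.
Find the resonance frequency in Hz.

Step 1 — Resonance condition Im(Z)=0 gives ω₀ = 1/√(LC).
Step 2 — ω₀ = 1/√(0.0231·1e-06) = 6580 rad/s.
Step 3 — f₀ = ω₀/(2π) = 1047 Hz.

f₀ = 1047 Hz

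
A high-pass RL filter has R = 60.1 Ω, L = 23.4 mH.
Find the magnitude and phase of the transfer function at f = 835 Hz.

Step 1 — Angular frequency: ω = 2π·835 = 5246 rad/s.
Step 2 — Transfer function: H(jω) = jωL/(R + jωL).
Step 3 — Numerator jωL = j·122.8; denominator R + jωL = 60.1 + j122.8.
Step 4 — H = 0.8067 + j0.3949.
Step 5 — Magnitude: |H| = 0.8982 (-0.9 dB); phase: φ = 26.1°.

|H| = 0.8982 (-0.9 dB), φ = 26.1°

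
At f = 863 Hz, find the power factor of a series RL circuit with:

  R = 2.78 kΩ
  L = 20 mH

Step 1 — Angular frequency: ω = 2π·f = 2π·863 = 5422 rad/s.
Step 2 — Component impedances:
  R: Z = R = 2780 Ω
  L: Z = jωL = j·5422·0.02 = 0 + j108.4 Ω
Step 3 — Series combination: Z_total = R + L = 2780 + j108.4 Ω = 2782∠2.2° Ω.
Step 4 — Power factor: PF = cos(φ) = Re(Z)/|Z| = 2780/2782.1 = 0.9992.
Step 5 — Type: Im(Z) = 108.4 ⇒ lagging (phase φ = 2.2°).

PF = 0.9992 (lagging, φ = 2.2°)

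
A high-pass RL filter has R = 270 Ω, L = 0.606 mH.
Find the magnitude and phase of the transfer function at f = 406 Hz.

Step 1 — Angular frequency: ω = 2π·406 = 2551 rad/s.
Step 2 — Transfer function: H(jω) = jωL/(R + jωL).
Step 3 — Numerator jωL = j·1.546; denominator R + jωL = 270 + j1.546.
Step 4 — H = 3.278e-05 + j0.005725.
Step 5 — Magnitude: |H| = 0.005725 (-44.8 dB); phase: φ = 89.7°.

|H| = 0.005725 (-44.8 dB), φ = 89.7°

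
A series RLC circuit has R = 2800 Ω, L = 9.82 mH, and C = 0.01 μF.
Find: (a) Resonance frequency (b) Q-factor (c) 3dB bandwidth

Step 1 — Resonance: ω₀ = 1/√(LC) = 1/√(0.00982·1e-08) = 1.009e+05 rad/s.
Step 2 — f₀ = ω₀/(2π) = 1.606e+04 Hz.
Step 3 — Series Q: Q = ω₀L/R = 1.009e+05·0.00982/2800 = 0.3539.
Step 4 — Bandwidth: Δω = ω₀/Q = 2.851e+05 rad/s; BW = Δω/(2π) = 4.538e+04 Hz.

(a) f₀ = 1.606e+04 Hz  (b) Q = 0.3539  (c) BW = 4.538e+04 Hz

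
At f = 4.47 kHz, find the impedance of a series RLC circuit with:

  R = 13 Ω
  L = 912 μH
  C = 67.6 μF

Step 1 — Angular frequency: ω = 2π·f = 2π·4470 = 2.809e+04 rad/s.
Step 2 — Component impedances:
  R: Z = R = 13 Ω
  L: Z = jωL = j·2.809e+04·0.000912 = 0 + j25.61 Ω
  C: Z = 1/(jωC) = -j/(ω·C) = 0 - j0.5267 Ω
Step 3 — Series combination: Z_total = R + L + C = 13 + j25.09 Ω = 28.26∠62.6° Ω.

Z = 13 + j25.09 Ω = 28.26∠62.6° Ω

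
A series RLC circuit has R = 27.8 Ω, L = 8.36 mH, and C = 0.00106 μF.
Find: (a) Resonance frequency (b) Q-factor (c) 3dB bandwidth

Step 1 — Resonance: ω₀ = 1/√(LC) = 1/√(0.00836·1.06e-09) = 3.359e+05 rad/s.
Step 2 — f₀ = ω₀/(2π) = 5.346e+04 Hz.
Step 3 — Series Q: Q = ω₀L/R = 3.359e+05·0.00836/27.8 = 101.
Step 4 — Bandwidth: Δω = ω₀/Q = 3325 rad/s; BW = Δω/(2π) = 529.2 Hz.

(a) f₀ = 5.346e+04 Hz  (b) Q = 101  (c) BW = 529.2 Hz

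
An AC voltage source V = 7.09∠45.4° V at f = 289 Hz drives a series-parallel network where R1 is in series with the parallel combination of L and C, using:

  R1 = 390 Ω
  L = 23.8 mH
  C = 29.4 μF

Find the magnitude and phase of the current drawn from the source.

Step 1 — Angular frequency: ω = 2π·f = 2π·289 = 1816 rad/s.
Step 2 — Component impedances:
  R1: Z = R = 390 Ω
  L: Z = jωL = j·1816·0.0238 = 0 + j43.22 Ω
  C: Z = 1/(jωC) = -j/(ω·C) = 0 - j18.73 Ω
Step 3 — Parallel branch: L || C = 1/(1/L + 1/C) = 0 - j33.06 Ω.
Step 4 — Series with R1: Z_total = R1 + (L || C) = 390 - j33.06 Ω = 391.4∠-4.8° Ω.
Step 5 — Source phasor: V = 7.09∠45.4° V = 4.978 + j5.048 V.
Step 6 — Ohm's law: I = V / Z_total = (4.978 + j5.048) / (390 - j33.06) = 0.01158 + j0.01393 A.
Step 7 — Convert to polar: |I| = 0.01811 A, ∠I = 50.2°.

I = 0.01811∠50.2° A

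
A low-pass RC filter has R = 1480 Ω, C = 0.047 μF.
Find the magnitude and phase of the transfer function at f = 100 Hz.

Step 1 — Angular frequency: ω = 2π·100 = 628.3 rad/s.
Step 2 — Transfer function: H(jω) = 1/(1 + jωRC).
Step 3 — Denominator: 1 + jωRC = 1 + j·628.3·1480·4.7e-08 = 1 + j0.04371.
Step 4 — H = 0.9981 - j0.04362.
Step 5 — Magnitude: |H| = 0.999 (-0.0 dB); phase: φ = -2.5°.

|H| = 0.999 (-0.0 dB), φ = -2.5°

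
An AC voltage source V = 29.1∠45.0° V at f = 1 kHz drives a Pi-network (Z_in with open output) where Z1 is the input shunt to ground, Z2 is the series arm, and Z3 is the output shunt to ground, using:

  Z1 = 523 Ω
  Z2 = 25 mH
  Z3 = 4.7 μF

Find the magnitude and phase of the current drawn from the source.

Step 1 — Angular frequency: ω = 2π·f = 2π·1000 = 6283 rad/s.
Step 2 — Component impedances:
  Z1: Z = R = 523 Ω
  Z2: Z = jωL = j·6283·0.025 = 0 + j157.1 Ω
  Z3: Z = 1/(jωC) = -j/(ω·C) = 0 - j33.86 Ω
Step 3 — With open output, the series arm Z2 and the output shunt Z3 appear in series to ground: Z2 + Z3 = 0 + j123.2 Ω.
Step 4 — Parallel with input shunt Z1: Z_in = Z1 || (Z2 + Z3) = 27.5 + j116.7 Ω = 119.9∠76.7° Ω.
Step 5 — Source phasor: V = 29.1∠45.0° V = 20.58 + j20.58 V.
Step 6 — Ohm's law: I = V / Z_total = (20.58 + j20.58) / (27.5 + j116.7) = 0.2063 - j0.1277 A.
Step 7 — Convert to polar: |I| = 0.2426 A, ∠I = -31.7°.

I = 0.2426∠-31.7° A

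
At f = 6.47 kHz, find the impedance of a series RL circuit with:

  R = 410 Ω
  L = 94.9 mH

Step 1 — Angular frequency: ω = 2π·f = 2π·6470 = 4.065e+04 rad/s.
Step 2 — Component impedances:
  R: Z = R = 410 Ω
  L: Z = jωL = j·4.065e+04·0.0949 = 0 + j3858 Ω
Step 3 — Series combination: Z_total = R + L = 410 + j3858 Ω = 3880∠83.9° Ω.

Z = 410 + j3858 Ω = 3880∠83.9° Ω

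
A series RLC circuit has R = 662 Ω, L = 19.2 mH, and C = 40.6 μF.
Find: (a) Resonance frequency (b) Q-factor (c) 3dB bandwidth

Step 1 — Resonance: ω₀ = 1/√(LC) = 1/√(0.0192·4.06e-05) = 1133 rad/s.
Step 2 — f₀ = ω₀/(2π) = 180.3 Hz.
Step 3 — Series Q: Q = ω₀L/R = 1133·0.0192/662 = 0.03285.
Step 4 — Bandwidth: Δω = ω₀/Q = 3.448e+04 rad/s; BW = Δω/(2π) = 5488 Hz.

(a) f₀ = 180.3 Hz  (b) Q = 0.03285  (c) BW = 5488 Hz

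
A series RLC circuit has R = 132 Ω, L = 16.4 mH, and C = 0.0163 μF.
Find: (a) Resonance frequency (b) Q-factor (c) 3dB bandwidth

Step 1 — Resonance condition Im(Z)=0 gives ω₀ = 1/√(LC).
Step 2 — ω₀ = 1/√(0.0164·1.63e-08) = 6.116e+04 rad/s.
Step 3 — f₀ = ω₀/(2π) = 9734 Hz.
Step 4 — Series Q: Q = ω₀L/R = 6.116e+04·0.0164/132 = 7.599.
Step 5 — 3dB bandwidth: Δω = ω₀/Q = 8049 rad/s; BW = Δω/(2π) = 1281 Hz.

(a) f₀ = 9734 Hz  (b) Q = 7.599  (c) BW = 1281 Hz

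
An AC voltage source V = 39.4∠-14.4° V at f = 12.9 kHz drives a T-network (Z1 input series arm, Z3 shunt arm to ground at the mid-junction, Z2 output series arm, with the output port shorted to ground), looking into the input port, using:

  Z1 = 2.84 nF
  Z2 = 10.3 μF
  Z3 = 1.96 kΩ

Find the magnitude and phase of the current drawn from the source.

Step 1 — Angular frequency: ω = 2π·f = 2π·1.29e+04 = 8.105e+04 rad/s.
Step 2 — Component impedances:
  Z1: Z = 1/(jωC) = -j/(ω·C) = 0 - j4344 Ω
  Z2: Z = 1/(jωC) = -j/(ω·C) = 0 - j1.198 Ω
  Z3: Z = R = 1960 Ω
Step 3 — With the output port shorted to ground, the output series arm Z2 runs from the junction to ground; the shunt arm Z3 also runs from the junction to ground. They appear in parallel: Z3 || Z2 = 0.000732 - j1.198 Ω.
Step 4 — Series with input arm Z1: Z_in = Z1 + (Z3 || Z2) = 0.000732 - j4345 Ω = 4345∠-90.0° Ω.
Step 5 — Source phasor: V = 39.4∠-14.4° V = 38.16 - j9.798 V.
Step 6 — Ohm's law: I = V / Z_total = (38.16 - j9.798) / (0.000732 - j4345) = 0.002255 + j0.008782 A.
Step 7 — Convert to polar: |I| = 0.009067 A, ∠I = 75.6°.

I = 0.009067∠75.6° A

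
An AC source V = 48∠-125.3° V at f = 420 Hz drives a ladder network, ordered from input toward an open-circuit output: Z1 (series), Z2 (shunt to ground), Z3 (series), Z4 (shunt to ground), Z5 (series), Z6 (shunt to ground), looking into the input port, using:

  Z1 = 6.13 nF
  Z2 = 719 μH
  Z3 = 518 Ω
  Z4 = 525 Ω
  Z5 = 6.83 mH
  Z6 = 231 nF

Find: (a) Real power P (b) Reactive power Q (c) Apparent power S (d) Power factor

Step 1 — Angular frequency: ω = 2π·f = 2π·420 = 2639 rad/s.
Step 2 — Component impedances:
  Z1: Z = 1/(jωC) = -j/(ω·C) = 0 - j6.182e+04 Ω
  Z2: Z = jωL = j·2639·0.000719 = 0 + j1.897 Ω
  Z3: Z = R = 518 Ω
  Z4: Z = R = 525 Ω
  Z5: Z = jωL = j·2639·0.00683 = 0 + j18.02 Ω
  Z6: Z = 1/(jωC) = -j/(ω·C) = 0 - j1640 Ω
Step 3 — Ladder network (open output): work backward from the far end, alternating series and parallel combinations. Z_in = 0.003542 - j6.182e+04 Ω = 6.182e+04∠-90.0° Ω.
Step 4 — Source phasor: V = 48∠-125.3° V = -27.74 - j39.17 V.
Step 5 — Current: I = V / Z = 0.0006337 - j0.0004487 A = 0.0007765∠-35.3° A.
Step 6 — Complex power: S = V·I* = 2.136e-09 - j0.03727 VA.
Step 7 — Real power: P = Re(S) = 2.136e-09 W.
Step 8 — Reactive power: Q = Im(S) = -0.03727 VAR.
Step 9 — Apparent power: |S| = 0.03727 VA.
Step 10 — Power factor: PF = P/|S| = 5.73e-08 (leading).

(a) P = 2.136e-09 W  (b) Q = -0.03727 VAR  (c) S = 0.03727 VA  (d) PF = 5.73e-08 (leading)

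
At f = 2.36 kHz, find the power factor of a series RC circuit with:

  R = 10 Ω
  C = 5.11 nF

Step 1 — Angular frequency: ω = 2π·f = 2π·2360 = 1.483e+04 rad/s.
Step 2 — Component impedances:
  R: Z = R = 10 Ω
  C: Z = 1/(jωC) = -j/(ω·C) = 0 - j1.32e+04 Ω
Step 3 — Series combination: Z_total = R + C = 10 - j1.32e+04 Ω = 1.32e+04∠-90.0° Ω.
Step 4 — Power factor: PF = cos(φ) = Re(Z)/|Z| = 10/13197 = 0.0007577.
Step 5 — Type: Im(Z) = -1.32e+04 ⇒ leading (phase φ = -90.0°).

PF = 0.0007577 (leading, φ = -90.0°)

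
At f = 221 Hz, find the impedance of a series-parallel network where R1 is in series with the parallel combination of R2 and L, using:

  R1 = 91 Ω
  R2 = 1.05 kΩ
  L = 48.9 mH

Step 1 — Angular frequency: ω = 2π·f = 2π·221 = 1389 rad/s.
Step 2 — Component impedances:
  R1: Z = R = 91 Ω
  R2: Z = R = 1050 Ω
  L: Z = jωL = j·1389·0.0489 = 0 + j67.9 Ω
Step 3 — Parallel branch: R2 || L = 1/(1/R2 + 1/L) = 4.373 + j67.62 Ω.
Step 4 — Series with R1: Z_total = R1 + (R2 || L) = 95.37 + j67.62 Ω = 116.9∠35.3° Ω.

Z = 95.37 + j67.62 Ω = 116.9∠35.3° Ω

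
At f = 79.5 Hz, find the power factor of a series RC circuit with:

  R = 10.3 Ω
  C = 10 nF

Step 1 — Angular frequency: ω = 2π·f = 2π·79.5 = 499.5 rad/s.
Step 2 — Component impedances:
  R: Z = R = 10.3 Ω
  C: Z = 1/(jωC) = -j/(ω·C) = 0 - j2.002e+05 Ω
Step 3 — Series combination: Z_total = R + C = 10.3 - j2.002e+05 Ω = 2.002e+05∠-90.0° Ω.
Step 4 — Power factor: PF = cos(φ) = Re(Z)/|Z| = 10.3/2.002e+05 = 5.145e-05.
Step 5 — Type: Im(Z) = -2.002e+05 ⇒ leading (phase φ = -90.0°).

PF = 5.145e-05 (leading, φ = -90.0°)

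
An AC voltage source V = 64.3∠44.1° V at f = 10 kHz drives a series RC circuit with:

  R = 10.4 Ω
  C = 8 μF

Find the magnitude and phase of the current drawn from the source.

Step 1 — Angular frequency: ω = 2π·f = 2π·1e+04 = 6.283e+04 rad/s.
Step 2 — Component impedances:
  R: Z = R = 10.4 Ω
  C: Z = 1/(jωC) = -j/(ω·C) = 0 - j1.989 Ω
Step 3 — Series combination: Z_total = R + C = 10.4 - j1.989 Ω = 10.59∠-10.8° Ω.
Step 4 — Source phasor: V = 64.3∠44.1° V = 46.18 + j44.75 V.
Step 5 — Ohm's law: I = V / Z_total = (46.18 + j44.75) / (10.4 - j1.989) = 3.489 + j4.97 A.
Step 6 — Convert to polar: |I| = 6.073 A, ∠I = 54.9°.

I = 6.073∠54.9° A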